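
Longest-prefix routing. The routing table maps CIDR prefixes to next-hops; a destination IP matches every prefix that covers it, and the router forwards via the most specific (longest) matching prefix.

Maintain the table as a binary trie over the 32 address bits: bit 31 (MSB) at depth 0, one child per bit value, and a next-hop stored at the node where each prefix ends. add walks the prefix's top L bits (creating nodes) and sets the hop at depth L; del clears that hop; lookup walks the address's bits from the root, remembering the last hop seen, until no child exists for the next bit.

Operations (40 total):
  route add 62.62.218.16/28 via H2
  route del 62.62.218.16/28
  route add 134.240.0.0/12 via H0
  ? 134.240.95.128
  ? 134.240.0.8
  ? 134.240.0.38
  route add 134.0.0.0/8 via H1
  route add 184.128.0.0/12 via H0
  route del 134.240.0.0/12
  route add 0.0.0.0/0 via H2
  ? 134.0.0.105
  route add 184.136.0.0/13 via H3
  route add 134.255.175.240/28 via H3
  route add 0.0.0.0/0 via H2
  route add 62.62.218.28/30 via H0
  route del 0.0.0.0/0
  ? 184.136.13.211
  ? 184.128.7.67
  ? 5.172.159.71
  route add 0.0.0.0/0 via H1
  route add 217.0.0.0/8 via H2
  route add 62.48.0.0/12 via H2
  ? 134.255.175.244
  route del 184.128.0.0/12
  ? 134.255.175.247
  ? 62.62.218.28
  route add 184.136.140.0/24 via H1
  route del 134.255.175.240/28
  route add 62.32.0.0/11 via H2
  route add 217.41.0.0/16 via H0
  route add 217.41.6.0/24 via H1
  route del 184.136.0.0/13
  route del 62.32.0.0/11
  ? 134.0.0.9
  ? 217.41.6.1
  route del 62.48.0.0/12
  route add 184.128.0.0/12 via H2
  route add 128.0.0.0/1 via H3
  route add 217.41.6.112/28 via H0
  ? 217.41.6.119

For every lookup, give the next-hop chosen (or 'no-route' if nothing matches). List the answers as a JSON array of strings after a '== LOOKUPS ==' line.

Process each operation:
  add 62.62.218.16/28 -> H2 at depth 28
  del 62.62.218.16/28 (clear depth 28)
  add 134.240.0.0/12 -> H0 at depth 12
  lookup 134.240.95.128: bits 100001101111 walk d0:-→d1:-→d2:-→d3:-→d4:-→d5:-→d6:-→d7:-→d8:-→d9:-→d10:-→d11:-→d12:H0 -> H0
  lookup 134.240.0.8: bits 100001101111 walk d0:-→d1:-→d2:-→d3:-→d4:-→d5:-→d6:-→d7:-→d8:-→d9:-→d10:-→d11:-→d12:H0 -> H0
  lookup 134.240.0.38: bits 100001101111 walk d0:-→d1:-→d2:-→d3:-→d4:-→d5:-→d6:-→d7:-→d8:-→d9:-→d10:-→d11:-→d12:H0 -> H0
  add 134.0.0.0/8 -> H1 at depth 8
  add 184.128.0.0/12 -> H0 at depth 12
  del 134.240.0.0/12 (clear depth 12)
  add 0.0.0.0/0 -> H2 at depth 0
  lookup 134.0.0.105: bits 10000110 walk d0:H2→d1:-→d2:-→d3:-→d4:-→d5:-→d6:-→d7:-→d8:H1 -> H1
  add 184.136.0.0/13 -> H3 at depth 13
  add 134.255.175.240/28 -> H3 at depth 28
  add 0.0.0.0/0 -> H2 at depth 0
  add 62.62.218.28/30 -> H0 at depth 30
  del 0.0.0.0/0 (clear depth 0)
  lookup 184.136.13.211: bits 1011100010001 walk d0:-→d1:-→d2:-→d3:-→d4:-→d5:-→d6:-→d7:-→d8:-→d9:-→d10:-→d11:-→d12:H0→d13:H3 -> H3
  lookup 184.128.7.67: bits 101110001000 walk d0:-→d1:-→d2:-→d3:-→d4:-→d5:-→d6:-→d7:-→d8:-→d9:-→d10:-→d11:-→d12:H0 -> H0
  lookup 5.172.159.71: bits 00 walk d0:-→d1:-→d2:- -> no-route
  add 0.0.0.0/0 -> H1 at depth 0
  add 217.0.0.0/8 -> H2 at depth 8
  add 62.48.0.0/12 -> H2 at depth 12
  lookup 134.255.175.244: bits 1000011011111111101011111111 walk d0:H1→d1:-→d2:-→d3:-→d4:-→d5:-→d6:-→d7:-→d8:H1→d9:-→d10:-→d11:-→d12:-→d13:-→d14:-→d15:-→d16:-→d17:-→d18:-→d19:-→d20:-→d21:-→d22:-→d23:-→d24:-→d25:-→d26:-→d27:-→d28:H3 -> H3
  del 184.128.0.0/12 (clear depth 12)
  lookup 134.255.175.247: bits 1000011011111111101011111111 walk d0:H1→d1:-→d2:-→d3:-→d4:-→d5:-→d6:-→d7:-→d8:H1→d9:-→d10:-→d11:-→d12:-→d13:-→d14:-→d15:-→d16:-→d17:-→d18:-→d19:-→d20:-→d21:-→d22:-→d23:-→d24:-→d25:-→d26:-→d27:-→d28:H3 -> H3
  lookup 62.62.218.28: bits 001111100011111011011010000111 walk d0:H1→d1:-→d2:-→d3:-→d4:-→d5:-→d6:-→d7:-→d8:-→d9:-→d10:-→d11:-→d12:H2→d13:-→d14:-→d15:-→d16:-→d17:-→d18:-→d19:-→d20:-→d21:-→d22:-→d23:-→d24:-→d25:-→d26:-→d27:-→d28:-→d29:-→d30:H0 -> H0
  add 184.136.140.0/24 -> H1 at depth 24
  del 134.255.175.240/28 (clear depth 28)
  add 62.32.0.0/11 -> H2 at depth 11
  add 217.41.0.0/16 -> H0 at depth 16
  add 217.41.6.0/24 -> H1 at depth 24
  del 184.136.0.0/13 (clear depth 13)
  del 62.32.0.0/11 (clear depth 11)
  lookup 134.0.0.9: bits 10000110 walk d0:H1→d1:-→d2:-→d3:-→d4:-→d5:-→d6:-→d7:-→d8:H1 -> H1
  lookup 217.41.6.1: bits 110110010010100100000110 walk d0:H1→d1:-→d2:-→d3:-→d4:-→d5:-→d6:-→d7:-→d8:H2→d9:-→d10:-→d11:-→d12:-→d13:-→d14:-→d15:-→d16:H0→d17:-→d18:-→d19:-→d20:-→d21:-→d22:-→d23:-→d24:H1 -> H1
  del 62.48.0.0/12 (clear depth 12)
  add 184.128.0.0/12 -> H2 at depth 12
  add 128.0.0.0/1 -> H3 at depth 1
  add 217.41.6.112/28 -> H0 at depth 28
  lookup 217.41.6.119: bits 1101100100101001000001100111 walk d0:H1→d1:H3→d2:-→d3:-→d4:-→d5:-→d6:-→d7:-→d8:H2→d9:-→d10:-→d11:-→d12:-→d13:-→d14:-→d15:-→d16:H0→d17:-→d18:-→d19:-→d20:-→d21:-→d22:-→d23:-→d24:H1→d25:-→d26:-→d27:-→d28:H0 -> H0

== LOOKUPS ==
["H0","H0","H0","H1","H3","H0","no-route","H3","H3","H0","H1","H1","H0"]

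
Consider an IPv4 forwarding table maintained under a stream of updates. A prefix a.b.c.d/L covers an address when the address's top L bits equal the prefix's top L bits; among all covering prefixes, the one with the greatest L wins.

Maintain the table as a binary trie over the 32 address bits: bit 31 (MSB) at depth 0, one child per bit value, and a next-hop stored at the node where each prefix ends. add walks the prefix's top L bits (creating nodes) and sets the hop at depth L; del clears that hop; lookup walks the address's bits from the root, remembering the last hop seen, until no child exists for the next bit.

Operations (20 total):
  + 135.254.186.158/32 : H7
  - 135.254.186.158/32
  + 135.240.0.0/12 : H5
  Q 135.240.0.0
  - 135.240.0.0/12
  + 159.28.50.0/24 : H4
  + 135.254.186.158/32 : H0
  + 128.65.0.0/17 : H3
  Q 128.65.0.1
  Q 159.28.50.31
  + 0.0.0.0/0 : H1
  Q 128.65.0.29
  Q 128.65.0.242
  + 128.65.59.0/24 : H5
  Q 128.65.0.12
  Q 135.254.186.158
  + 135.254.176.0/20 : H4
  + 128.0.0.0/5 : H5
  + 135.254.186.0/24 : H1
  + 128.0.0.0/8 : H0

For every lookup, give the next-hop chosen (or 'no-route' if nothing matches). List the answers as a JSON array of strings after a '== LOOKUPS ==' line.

Apply in order:
  add 135.254.186.158/32 -> H7 at depth 32
  - 135.254.186.158/32 clear@32
  add 135.240.0.0/12 -> H5 at depth 12
  Q 135.240.0.0: descend 100001111111 ; hops seen [H5] ; pick H5
  - 135.240.0.0/12 clear@12
  add 159.28.50.0/24 -> H4 at depth 24
  add 135.254.186.158/32 -> H0 at depth 32
  add 128.65.0.0/17 -> H3 at depth 17
  Q 128.65.0.1: descend 10000000010000010 ; hops seen [H3] ; pick H3
  Q 159.28.50.31: descend 100111110001110000110010 ; hops seen [H4] ; pick H4
  add 0.0.0.0/0 -> H1 at depth 0
  Q 128.65.0.29: descend 10000000010000010 ; hops seen [H1,H3] ; pick H3
  Q 128.65.0.242: descend 10000000010000010 ; hops seen [H1,H3] ; pick H3
  add 128.65.59.0/24 -> H5 at depth 24
  Q 128.65.0.12: descend 100000000100000100 ; hops seen [H1,H3] ; pick H3
  Q 135.254.186.158: descend 10000111111111101011101010011110 ; hops seen [H1,H0] ; pick H0
  add 135.254.176.0/20 -> H4 at depth 20
  add 128.0.0.0/5 -> H5 at depth 5
  add 135.254.186.0/24 -> H1 at depth 24
  add 128.0.0.0/8 -> H0 at depth 8

== LOOKUPS ==
["H5","H3","H4","H3","H3","H3","H0"]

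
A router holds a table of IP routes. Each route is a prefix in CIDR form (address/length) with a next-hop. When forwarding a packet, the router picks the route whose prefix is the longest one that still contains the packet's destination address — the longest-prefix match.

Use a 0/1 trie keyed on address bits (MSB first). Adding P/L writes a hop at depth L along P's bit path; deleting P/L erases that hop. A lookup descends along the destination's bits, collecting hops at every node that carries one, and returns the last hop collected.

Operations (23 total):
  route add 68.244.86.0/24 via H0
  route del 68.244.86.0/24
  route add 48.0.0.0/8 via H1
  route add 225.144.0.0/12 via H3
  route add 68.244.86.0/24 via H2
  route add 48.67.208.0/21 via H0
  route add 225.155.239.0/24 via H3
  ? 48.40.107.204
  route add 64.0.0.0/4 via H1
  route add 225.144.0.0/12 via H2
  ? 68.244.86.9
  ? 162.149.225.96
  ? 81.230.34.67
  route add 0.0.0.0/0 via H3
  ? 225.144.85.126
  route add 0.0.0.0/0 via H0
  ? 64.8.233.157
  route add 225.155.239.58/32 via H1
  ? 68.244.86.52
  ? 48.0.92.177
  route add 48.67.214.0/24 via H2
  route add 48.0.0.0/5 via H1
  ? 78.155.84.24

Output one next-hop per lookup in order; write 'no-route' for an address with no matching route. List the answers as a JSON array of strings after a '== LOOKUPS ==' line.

Apply in order:
  add 68.244.86.0/24 -> H0 at depth 24
  - 68.244.86.0/24 clear@24
  add 48.0.0.0/8 -> H1 at depth 8
  add 225.144.0.0/12 -> H3 at depth 12
  add 68.244.86.0/24 -> H2 at depth 24
  add 48.67.208.0/21 -> H0 at depth 21
  add 225.155.239.0/24 -> H3 at depth 24
  Q 48.40.107.204: descend 001100000 ; hops seen [H1] ; pick H1
  add 64.0.0.0/4 -> H1 at depth 4
  add 225.144.0.0/12 -> H2 at depth 12
  Q 68.244.86.9: descend 010001001111010001010110 ; hops seen [H1,H2] ; pick H2
  Q 162.149.225.96: descend 1 ; hops seen [∅] ; pick no-route
  Q 81.230.34.67: descend 010 ; hops seen [∅] ; pick no-route
  add 0.0.0.0/0 -> H3 at depth 0
  Q 225.144.85.126: descend 111000011001 ; hops seen [H3,H2] ; pick H2
  add 0.0.0.0/0 -> H0 at depth 0
  Q 64.8.233.157: descend 01000 ; hops seen [H0,H1] ; pick H1
  add 225.155.239.58/32 -> H1 at depth 32
  Q 68.244.86.52: descend 010001001111010001010110 ; hops seen [H0,H1,H2] ; pick H2
  Q 48.0.92.177: descend 001100000 ; hops seen [H0,H1] ; pick H1
  add 48.67.214.0/24 -> H2 at depth 24
  add 48.0.0.0/5 -> H1 at depth 5
  Q 78.155.84.24: descend 0100 ; hops seen [H0,H1] ; pick H1

== LOOKUPS ==
["H1","H2","no-route","no-route","H2","H1","H2","H1","H1"]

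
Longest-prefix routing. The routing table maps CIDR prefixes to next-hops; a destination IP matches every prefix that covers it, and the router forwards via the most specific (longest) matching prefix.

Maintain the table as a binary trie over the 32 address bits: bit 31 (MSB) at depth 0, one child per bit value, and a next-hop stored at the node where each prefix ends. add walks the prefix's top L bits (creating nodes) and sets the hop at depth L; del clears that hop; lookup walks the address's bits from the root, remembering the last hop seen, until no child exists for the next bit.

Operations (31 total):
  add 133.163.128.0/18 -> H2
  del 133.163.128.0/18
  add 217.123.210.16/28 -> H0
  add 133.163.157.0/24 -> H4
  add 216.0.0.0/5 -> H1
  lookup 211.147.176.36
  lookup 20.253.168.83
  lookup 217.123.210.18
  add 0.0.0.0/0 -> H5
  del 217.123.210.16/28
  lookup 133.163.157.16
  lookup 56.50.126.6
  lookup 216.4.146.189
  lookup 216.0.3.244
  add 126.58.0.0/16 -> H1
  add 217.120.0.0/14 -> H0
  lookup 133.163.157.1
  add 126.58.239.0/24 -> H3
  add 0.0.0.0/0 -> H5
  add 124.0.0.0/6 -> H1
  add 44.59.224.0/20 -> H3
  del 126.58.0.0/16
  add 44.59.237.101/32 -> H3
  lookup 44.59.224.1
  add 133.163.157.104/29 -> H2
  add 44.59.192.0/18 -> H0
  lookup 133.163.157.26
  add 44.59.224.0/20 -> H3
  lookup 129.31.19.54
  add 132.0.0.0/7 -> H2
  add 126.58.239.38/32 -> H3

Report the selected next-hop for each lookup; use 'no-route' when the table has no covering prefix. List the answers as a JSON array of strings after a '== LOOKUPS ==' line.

Apply in order:
  add 133.163.128.0/18 -> H2 at depth 18
  - 133.163.128.0/18 clear@18
  add 217.123.210.16/28 -> H0 at depth 28
  add 133.163.157.0/24 -> H4 at depth 24
  add 216.0.0.0/5 -> H1 at depth 5
  ? 211.147.176.36  path d0:-→d1:-→d2:-→d3:-→d4:-  best=no-route
  ? 20.253.168.83  path d0:-  best=no-route
  ? 217.123.210.18  path d0:-→d1:-→d2:-→d3:-→d4:-→d5:H1→d6:-→d7:-→d8:-→d9:-→d10:-→d11:-→d12:-→d13:-→d14:-→d15:-→d16:-→d17:-→d18:-→d19:-→d20:-→d21:-→d22:-→d23:-→d24:-→d25:-→d26:-→d27:-→d28:H0  best=H0
  add 0.0.0.0/0 -> H5 at depth 0
  - 217.123.210.16/28 clear@28
  ? 133.163.157.16  path d0:H5→d1:-→d2:-→d3:-→d4:-→d5:-→d6:-→d7:-→d8:-→d9:-→d10:-→d11:-→d12:-→d13:-→d14:-→d15:-→d16:-→d17:-→d18:-→d19:-→d20:-→d21:-→d22:-→d23:-→d24:H4  best=H4
  ? 56.50.126.6  path d0:H5  best=H5
  ? 216.4.146.189  path d0:H5→d1:-→d2:-→d3:-→d4:-→d5:H1→d6:-→d7:-  best=H1
  ? 216.0.3.244  path d0:H5→d1:-→d2:-→d3:-→d4:-→d5:H1→d6:-→d7:-  best=H1
  add 126.58.0.0/16 -> H1 at depth 16
  add 217.120.0.0/14 -> H0 at depth 14
  ? 133.163.157.1  path d0:H5→d1:-→d2:-→d3:-→d4:-→d5:-→d6:-→d7:-→d8:-→d9:-→d10:-→d11:-→d12:-→d13:-→d14:-→d15:-→d16:-→d17:-→d18:-→d19:-→d20:-→d21:-→d22:-→d23:-→d24:H4  best=H4
  add 126.58.239.0/24 -> H3 at depth 24
  add 0.0.0.0/0 -> H5 at depth 0
  add 124.0.0.0/6 -> H1 at depth 6
  add 44.59.224.0/20 -> H3 at depth 20
  - 126.58.0.0/16 clear@16
  add 44.59.237.101/32 -> H3 at depth 32
  ? 44.59.224.1  path d0:H5→d1:-→d2:-→d3:-→d4:-→d5:-→d6:-→d7:-→d8:-→d9:-→d10:-→d11:-→d12:-→d13:-→d14:-→d15:-→d16:-→d17:-→d18:-→d19:-→d20:H3  best=H3
  add 133.163.157.104/29 -> H2 at depth 29
  add 44.59.192.0/18 -> H0 at depth 18
  ? 133.163.157.26  path d0:H5→d1:-→d2:-→d3:-→d4:-→d5:-→d6:-→d7:-→d8:-→d9:-→d10:-→d11:-→d12:-→d13:-→d14:-→d15:-→d16:-→d17:-→d18:-→d19:-→d20:-→d21:-→d22:-→d23:-→d24:H4→d25:-  best=H4
  add 44.59.224.0/20 -> H3 at depth 20
  ? 129.31.19.54  path d0:H5→d1:-→d2:-→d3:-→d4:-→d5:-  best=H5
  add 132.0.0.0/7 -> H2 at depth 7
  add 126.58.239.38/32 -> H3 at depth 32

== LOOKUPS ==
["no-route","no-route","H0","H4","H5","H1","H1","H4","H3","H4","H5"]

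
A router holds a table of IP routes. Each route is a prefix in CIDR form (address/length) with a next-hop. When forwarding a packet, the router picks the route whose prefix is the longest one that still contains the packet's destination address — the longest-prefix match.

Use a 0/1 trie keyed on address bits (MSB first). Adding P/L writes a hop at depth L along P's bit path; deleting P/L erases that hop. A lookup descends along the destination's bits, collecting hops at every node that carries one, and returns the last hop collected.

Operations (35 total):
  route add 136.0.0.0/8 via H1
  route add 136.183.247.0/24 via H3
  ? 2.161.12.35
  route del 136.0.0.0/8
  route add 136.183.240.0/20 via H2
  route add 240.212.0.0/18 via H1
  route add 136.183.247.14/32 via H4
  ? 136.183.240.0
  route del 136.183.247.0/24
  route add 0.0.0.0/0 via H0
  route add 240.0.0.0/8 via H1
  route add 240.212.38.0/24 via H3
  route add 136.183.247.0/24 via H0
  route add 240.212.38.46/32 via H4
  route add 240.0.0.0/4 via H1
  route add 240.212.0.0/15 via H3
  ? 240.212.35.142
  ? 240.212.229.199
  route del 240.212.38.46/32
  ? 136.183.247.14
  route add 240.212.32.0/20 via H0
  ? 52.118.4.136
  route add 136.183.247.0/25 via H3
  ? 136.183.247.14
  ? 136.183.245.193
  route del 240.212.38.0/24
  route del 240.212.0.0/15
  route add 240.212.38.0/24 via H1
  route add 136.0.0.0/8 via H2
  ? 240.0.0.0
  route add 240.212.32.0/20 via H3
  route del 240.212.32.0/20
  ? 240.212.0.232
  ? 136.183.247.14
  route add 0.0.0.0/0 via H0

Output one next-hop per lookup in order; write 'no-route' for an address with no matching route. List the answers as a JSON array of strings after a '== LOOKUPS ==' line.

Apply in order:
  + 136.0.0.0/8 (H1) depth=8
  + 136.183.247.0/24 (H3) depth=24
  Q 2.161.12.35: descend ε ; hops seen [∅] ; pick no-route
  - 136.0.0.0/8 clear@8
  + 136.183.240.0/20 (H2) depth=20
  + 240.212.0.0/18 (H1) depth=18
  + 136.183.247.14/32 (H4) depth=32
  Q 136.183.240.0: descend 100010001011011111110 ; hops seen [H2] ; pick H2
  - 136.183.247.0/24 clear@24
  + 0.0.0.0/0 (H0) depth=0
  + 240.0.0.0/8 (H1) depth=8
  + 240.212.38.0/24 (H3) depth=24
  + 136.183.247.0/24 (H0) depth=24
  + 240.212.38.46/32 (H4) depth=32
  + 240.0.0.0/4 (H1) depth=4
  + 240.212.0.0/15 (H3) depth=15
  Q 240.212.35.142: descend 111100001101010000100 ; hops seen [H0,H1,H1,H3,H1] ; pick H1
  Q 240.212.229.199: descend 1111000011010100 ; hops seen [H0,H1,H1,H3] ; pick H3
  - 240.212.38.46/32 clear@32
  Q 136.183.247.14: descend 10001000101101111111011100001110 ; hops seen [H0,H2,H0,H4] ; pick H4
  + 240.212.32.0/20 (H0) depth=20
  Q 52.118.4.136: descend ε ; hops seen [H0] ; pick H0
  + 136.183.247.0/25 (H3) depth=25
  Q 136.183.247.14: descend 10001000101101111111011100001110 ; hops seen [H0,H2,H0,H3,H4] ; pick H4
  Q 136.183.245.193: descend 1000100010110111111101 ; hops seen [H0,H2] ; pick H2
  - 240.212.38.0/24 clear@24
  - 240.212.0.0/15 clear@15
  + 240.212.38.0/24 (H1) depth=24
  + 136.0.0.0/8 (H2) depth=8
  Q 240.0.0.0: descend 11110000 ; hops seen [H0,H1,H1] ; pick H1
  + 240.212.32.0/20 (H3) depth=20
  - 240.212.32.0/20 clear@20
  Q 240.212.0.232: descend 111100001101010000 ; hops seen [H0,H1,H1,H1] ; pick H1
  Q 136.183.247.14: descend 10001000101101111111011100001110 ; hops seen [H0,H2,H2,H0,H3,H4] ; pick H4
  + 0.0.0.0/0 (H0) depth=0

== LOOKUPS ==
["no-route","H2","H1","H3","H4","H0","H4","H2","H1","H1","H4"]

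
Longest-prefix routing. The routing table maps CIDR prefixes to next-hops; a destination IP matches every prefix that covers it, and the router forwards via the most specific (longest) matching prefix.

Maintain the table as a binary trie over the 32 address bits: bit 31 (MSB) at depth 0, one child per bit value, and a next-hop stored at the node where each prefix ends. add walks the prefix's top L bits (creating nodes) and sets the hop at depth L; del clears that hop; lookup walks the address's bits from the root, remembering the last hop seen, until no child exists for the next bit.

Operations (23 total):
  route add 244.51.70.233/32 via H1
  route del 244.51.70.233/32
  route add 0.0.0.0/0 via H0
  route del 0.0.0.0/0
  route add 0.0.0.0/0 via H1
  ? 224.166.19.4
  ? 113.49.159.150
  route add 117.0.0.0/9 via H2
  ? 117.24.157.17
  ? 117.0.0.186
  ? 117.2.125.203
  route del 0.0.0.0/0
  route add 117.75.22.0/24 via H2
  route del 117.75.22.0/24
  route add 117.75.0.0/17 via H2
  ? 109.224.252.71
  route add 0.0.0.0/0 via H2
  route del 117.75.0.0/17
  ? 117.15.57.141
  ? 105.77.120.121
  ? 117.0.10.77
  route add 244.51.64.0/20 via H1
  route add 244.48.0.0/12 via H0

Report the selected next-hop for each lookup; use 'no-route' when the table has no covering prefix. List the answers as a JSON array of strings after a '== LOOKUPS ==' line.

Apply in order:
  + 244.51.70.233/32 (H1) depth=32
  - 244.51.70.233/32 clear@32
  + 0.0.0.0/0 (H0) depth=0
  - 0.0.0.0/0 clear@0
  + 0.0.0.0/0 (H1) depth=0
  Q 224.166.19.4: descend 111 ; hops seen [H1] ; pick H1
  Q 113.49.159.150: descend ε ; hops seen [H1] ; pick H1
  + 117.0.0.0/9 (H2) depth=9
  Q 117.24.157.17: descend 011101010 ; hops seen [H1,H2] ; pick H2
  Q 117.0.0.186: descend 011101010 ; hops seen [H1,H2] ; pick H2
  Q 117.2.125.203: descend 011101010 ; hops seen [H1,H2] ; pick H2
  - 0.0.0.0/0 clear@0
  + 117.75.22.0/24 (H2) depth=24
  - 117.75.22.0/24 clear@24
  + 117.75.0.0/17 (H2) depth=17
  Q 109.224.252.71: descend 011 ; hops seen [∅] ; pick no-route
  + 0.0.0.0/0 (H2) depth=0
  - 117.75.0.0/17 clear@17
  Q 117.15.57.141: descend 011101010 ; hops seen [H2,H2] ; pick H2
  Q 105.77.120.121: descend 011 ; hops seen [H2] ; pick H2
  Q 117.0.10.77: descend 011101010 ; hops seen [H2,H2] ; pick H2
  + 244.51.64.0/20 (H1) depth=20
  + 244.48.0.0/12 (H0) depth=12

== LOOKUPS ==
["H1","H1","H2","H2","H2","no-route","H2","H2","H2"]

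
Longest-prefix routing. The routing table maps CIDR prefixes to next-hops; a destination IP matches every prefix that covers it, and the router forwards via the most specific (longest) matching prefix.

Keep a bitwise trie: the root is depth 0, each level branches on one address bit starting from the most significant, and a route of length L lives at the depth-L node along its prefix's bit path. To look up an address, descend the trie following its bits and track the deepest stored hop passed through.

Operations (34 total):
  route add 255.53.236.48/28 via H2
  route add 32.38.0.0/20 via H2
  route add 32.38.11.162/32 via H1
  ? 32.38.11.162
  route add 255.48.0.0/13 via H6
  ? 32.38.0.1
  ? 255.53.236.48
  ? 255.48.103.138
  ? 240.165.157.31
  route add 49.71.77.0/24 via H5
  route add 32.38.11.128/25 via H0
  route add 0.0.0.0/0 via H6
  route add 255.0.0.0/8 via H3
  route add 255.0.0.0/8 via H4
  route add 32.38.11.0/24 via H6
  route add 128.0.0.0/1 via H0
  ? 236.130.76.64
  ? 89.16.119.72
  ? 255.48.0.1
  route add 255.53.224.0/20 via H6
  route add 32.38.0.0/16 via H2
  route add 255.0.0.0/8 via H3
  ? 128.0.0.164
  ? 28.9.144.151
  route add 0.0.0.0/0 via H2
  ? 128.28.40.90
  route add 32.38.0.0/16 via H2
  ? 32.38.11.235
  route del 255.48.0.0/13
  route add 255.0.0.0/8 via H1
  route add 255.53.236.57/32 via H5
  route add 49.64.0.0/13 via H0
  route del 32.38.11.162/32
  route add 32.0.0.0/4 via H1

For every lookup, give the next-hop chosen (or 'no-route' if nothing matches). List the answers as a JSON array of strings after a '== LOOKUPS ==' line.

Process each operation:
  add 255.53.236.48/28 -> H2 at depth 28
  add 32.38.0.0/20 -> H2 at depth 20
  add 32.38.11.162/32 -> H1 at depth 32
  Q 32.38.11.162: descend 00100000001001100000101110100010 ; hops seen [H2,H1] ; pick H1
  add 255.48.0.0/13 -> H6 at depth 13
  Q 32.38.0.1: descend 00100000001001100000 ; hops seen [H2] ; pick H2
  Q 255.53.236.48: descend 1111111100110101111011000011 ; hops seen [H6,H2] ; pick H2
  Q 255.48.103.138: descend 1111111100110 ; hops seen [H6] ; pick H6
  Q 240.165.157.31: descend 1111 ; hops seen [∅] ; pick no-route
  add 49.71.77.0/24 -> H5 at depth 24
  add 32.38.11.128/25 -> H0 at depth 25
  add 0.0.0.0/0 -> H6 at depth 0
  add 255.0.0.0/8 -> H3 at depth 8
  add 255.0.0.0/8 -> H4 at depth 8
  add 32.38.11.0/24 -> H6 at depth 24
  add 128.0.0.0/1 -> H0 at depth 1
  Q 236.130.76.64: descend 111 ; hops seen [H6,H0] ; pick H0
  Q 89.16.119.72: descend 0 ; hops seen [H6] ; pick H6
  Q 255.48.0.1: descend 1111111100110 ; hops seen [H6,H0,H4,H6] ; pick H6
  add 255.53.224.0/20 -> H6 at depth 20
  add 32.38.0.0/16 -> H2 at depth 16
  add 255.0.0.0/8 -> H3 at depth 8
  Q 128.0.0.164: descend 1 ; hops seen [H6,H0] ; pick H0
  Q 28.9.144.151: descend 00 ; hops seen [H6] ; pick H6
  add 0.0.0.0/0 -> H2 at depth 0
  Q 128.28.40.90: descend 1 ; hops seen [H2,H0] ; pick H0
  add 32.38.0.0/16 -> H2 at depth 16
  Q 32.38.11.235: descend 0010000000100110000010111 ; hops seen [H2,H2,H2,H6,H0] ; pick H0
  - 255.48.0.0/13 clear@13
  add 255.0.0.0/8 -> H1 at depth 8
  add 255.53.236.57/32 -> H5 at depth 32
  add 49.64.0.0/13 -> H0 at depth 13
  - 32.38.11.162/32 clear@32
  add 32.0.0.0/4 -> H1 at depth 4

== LOOKUPS ==
["H1","H2","H2","H6","no-route","H0","H6","H6","H0","H6","H0","H0"]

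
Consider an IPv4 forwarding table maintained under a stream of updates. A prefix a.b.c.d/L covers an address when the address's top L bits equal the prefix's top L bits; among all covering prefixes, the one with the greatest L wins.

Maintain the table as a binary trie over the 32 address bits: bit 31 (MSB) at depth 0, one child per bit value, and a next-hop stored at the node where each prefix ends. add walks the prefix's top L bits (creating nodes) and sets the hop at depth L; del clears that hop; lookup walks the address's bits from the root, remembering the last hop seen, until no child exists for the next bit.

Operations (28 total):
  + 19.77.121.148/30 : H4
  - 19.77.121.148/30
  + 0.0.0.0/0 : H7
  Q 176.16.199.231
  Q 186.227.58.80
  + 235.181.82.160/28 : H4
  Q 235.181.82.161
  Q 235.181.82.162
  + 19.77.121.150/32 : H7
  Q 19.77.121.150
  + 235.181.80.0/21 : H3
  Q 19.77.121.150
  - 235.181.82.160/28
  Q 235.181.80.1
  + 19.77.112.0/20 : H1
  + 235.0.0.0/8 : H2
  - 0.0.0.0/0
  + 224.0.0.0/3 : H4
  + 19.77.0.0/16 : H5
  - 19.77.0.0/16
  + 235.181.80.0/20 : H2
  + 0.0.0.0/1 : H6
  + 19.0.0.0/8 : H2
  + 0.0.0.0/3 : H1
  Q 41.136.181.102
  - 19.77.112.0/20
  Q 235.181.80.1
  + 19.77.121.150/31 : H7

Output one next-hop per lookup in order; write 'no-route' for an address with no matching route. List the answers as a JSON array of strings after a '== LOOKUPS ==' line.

Trace:
  + 19.77.121.148/30 (H4) depth=30
  del 19.77.121.148/30 (clear depth 30)
  + 0.0.0.0/0 (H7) depth=0
  lookup 176.16.199.231: bits ε walk d0:H7 -> H7
  lookup 186.227.58.80: bits ε walk d0:H7 -> H7
  + 235.181.82.160/28 (H4) depth=28
  lookup 235.181.82.161: bits 1110101110110101010100101010 walk d0:H7→d1:-→d2:-→d3:-→d4:-→d5:-→d6:-→d7:-→d8:-→d9:-→d10:-→d11:-→d12:-→d13:-→d14:-→d15:-→d16:-→d17:-→d18:-→d19:-→d20:-→d21:-→d22:-→d23:-→d24:-→d25:-→d26:-→d27:-→d28:H4 -> H4
  lookup 235.181.82.162: bits 1110101110110101010100101010 walk d0:H7→d1:-→d2:-→d3:-→d4:-→d5:-→d6:-→d7:-→d8:-→d9:-→d10:-→d11:-→d12:-→d13:-→d14:-→d15:-→d16:-→d17:-→d18:-→d19:-→d20:-→d21:-→d22:-→d23:-→d24:-→d25:-→d26:-→d27:-→d28:H4 -> H4
  + 19.77.121.150/32 (H7) depth=32
  lookup 19.77.121.150: bits 00010011010011010111100110010110 walk d0:H7→d1:-→d2:-→d3:-→d4:-→d5:-→d6:-→d7:-→d8:-→d9:-→d10:-→d11:-→d12:-→d13:-→d14:-→d15:-→d16:-→d17:-→d18:-→d19:-→d20:-→d21:-→d22:-→d23:-→d24:-→d25:-→d26:-→d27:-→d28:-→d29:-→d30:-→d31:-→d32:H7 -> H7
  + 235.181.80.0/21 (H3) depth=21
  lookup 19.77.121.150: bits 00010011010011010111100110010110 walk d0:H7→d1:-→d2:-→d3:-→d4:-→d5:-→d6:-→d7:-→d8:-→d9:-→d10:-→d11:-→d12:-→d13:-→d14:-→d15:-→d16:-→d17:-→d18:-→d19:-→d20:-→d21:-→d22:-→d23:-→d24:-→d25:-→d26:-→d27:-→d28:-→d29:-→d30:-→d31:-→d32:H7 -> H7
  del 235.181.82.160/28 (clear depth 28)
  lookup 235.181.80.1: bits 1110101110110101010100 walk d0:H7→d1:-→d2:-→d3:-→d4:-→d5:-→d6:-→d7:-→d8:-→d9:-→d10:-→d11:-→d12:-→d13:-→d14:-→d15:-→d16:-→d17:-→d18:-→d19:-→d20:-→d21:H3→d22:- -> H3
  + 19.77.112.0/20 (H1) depth=20
  + 235.0.0.0/8 (H2) depth=8
  del 0.0.0.0/0 (clear depth 0)
  + 224.0.0.0/3 (H4) depth=3
  + 19.77.0.0/16 (H5) depth=16
  del 19.77.0.0/16 (clear depth 16)
  + 235.181.80.0/20 (H2) depth=20
  + 0.0.0.0/1 (H6) depth=1
  + 19.0.0.0/8 (H2) depth=8
  + 0.0.0.0/3 (H1) depth=3
  lookup 41.136.181.102: bits 00 walk d0:-→d1:H6→d2:- -> H6
  del 19.77.112.0/20 (clear depth 20)
  lookup 235.181.80.1: bits 1110101110110101010100 walk d0:-→d1:-→d2:-→d3:H4→d4:-→d5:-→d6:-→d7:-→d8:H2→d9:-→d10:-→d11:-→d12:-→d13:-→d14:-→d15:-→d16:-→d17:-→d18:-→d19:-→d20:H2→d21:H3→d22:- -> H3
  + 19.77.121.150/31 (H7) depth=31

== LOOKUPS ==
["H7","H7","H4","H4","H7","H7","H3","H6","H3"]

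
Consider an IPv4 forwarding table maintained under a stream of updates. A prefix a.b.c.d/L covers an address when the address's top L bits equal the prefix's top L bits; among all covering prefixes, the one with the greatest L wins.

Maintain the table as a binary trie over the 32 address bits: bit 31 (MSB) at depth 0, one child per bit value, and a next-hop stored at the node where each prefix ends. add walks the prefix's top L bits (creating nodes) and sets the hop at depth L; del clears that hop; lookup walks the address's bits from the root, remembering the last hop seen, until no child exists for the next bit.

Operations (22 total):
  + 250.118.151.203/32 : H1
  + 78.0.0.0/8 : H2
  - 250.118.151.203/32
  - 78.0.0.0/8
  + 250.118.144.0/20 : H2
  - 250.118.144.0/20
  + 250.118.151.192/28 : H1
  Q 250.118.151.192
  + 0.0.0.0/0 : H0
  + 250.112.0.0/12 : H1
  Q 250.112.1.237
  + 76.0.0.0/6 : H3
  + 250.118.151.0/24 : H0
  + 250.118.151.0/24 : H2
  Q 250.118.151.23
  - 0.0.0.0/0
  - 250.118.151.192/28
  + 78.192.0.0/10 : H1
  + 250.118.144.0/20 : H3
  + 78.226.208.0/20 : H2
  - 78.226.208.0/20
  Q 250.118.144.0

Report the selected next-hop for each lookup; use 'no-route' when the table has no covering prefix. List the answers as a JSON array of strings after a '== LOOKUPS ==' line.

Process each operation:
  + 250.118.151.203/32 (H1) depth=32
  + 78.0.0.0/8 (H2) depth=8
  - 250.118.151.203/32 clear@32
  - 78.0.0.0/8 clear@8
  + 250.118.144.0/20 (H2) depth=20
  - 250.118.144.0/20 clear@20
  + 250.118.151.192/28 (H1) depth=28
  ? 250.118.151.192  path d0:-→d1:-→d2:-→d3:-→d4:-→d5:-→d6:-→d7:-→d8:-→d9:-→d10:-→d11:-→d12:-→d13:-→d14:-→d15:-→d16:-→d17:-→d18:-→d19:-→d20:-→d21:-→d22:-→d23:-→d24:-→d25:-→d26:-→d27:-→d28:H1  best=H1
  + 0.0.0.0/0 (H0) depth=0
  + 250.112.0.0/12 (H1) depth=12
  ? 250.112.1.237  path d0:H0→d1:-→d2:-→d3:-→d4:-→d5:-→d6:-→d7:-→d8:-→d9:-→d10:-→d11:-→d12:H1→d13:-  best=H1
  + 76.0.0.0/6 (H3) depth=6
  + 250.118.151.0/24 (H0) depth=24
  + 250.118.151.0/24 (H2) depth=24
  ? 250.118.151.23  path d0:H0→d1:-→d2:-→d3:-→d4:-→d5:-→d6:-→d7:-→d8:-→d9:-→d10:-→d11:-→d12:H1→d13:-→d14:-→d15:-→d16:-→d17:-→d18:-→d19:-→d20:-→d21:-→d22:-→d23:-→d24:H2  best=H2
  - 0.0.0.0/0 clear@0
  - 250.118.151.192/28 clear@28
  + 78.192.0.0/10 (H1) depth=10
  + 250.118.144.0/20 (H3) depth=20
  + 78.226.208.0/20 (H2) depth=20
  - 78.226.208.0/20 clear@20
  ? 250.118.144.0  path d0:-→d1:-→d2:-→d3:-→d4:-→d5:-→d6:-→d7:-→d8:-→d9:-→d10:-→d11:-→d12:H1→d13:-→d14:-→d15:-→d16:-→d17:-→d18:-→d19:-→d20:H3→d21:-  best=H3

== LOOKUPS ==
["H1","H1","H2","H3"]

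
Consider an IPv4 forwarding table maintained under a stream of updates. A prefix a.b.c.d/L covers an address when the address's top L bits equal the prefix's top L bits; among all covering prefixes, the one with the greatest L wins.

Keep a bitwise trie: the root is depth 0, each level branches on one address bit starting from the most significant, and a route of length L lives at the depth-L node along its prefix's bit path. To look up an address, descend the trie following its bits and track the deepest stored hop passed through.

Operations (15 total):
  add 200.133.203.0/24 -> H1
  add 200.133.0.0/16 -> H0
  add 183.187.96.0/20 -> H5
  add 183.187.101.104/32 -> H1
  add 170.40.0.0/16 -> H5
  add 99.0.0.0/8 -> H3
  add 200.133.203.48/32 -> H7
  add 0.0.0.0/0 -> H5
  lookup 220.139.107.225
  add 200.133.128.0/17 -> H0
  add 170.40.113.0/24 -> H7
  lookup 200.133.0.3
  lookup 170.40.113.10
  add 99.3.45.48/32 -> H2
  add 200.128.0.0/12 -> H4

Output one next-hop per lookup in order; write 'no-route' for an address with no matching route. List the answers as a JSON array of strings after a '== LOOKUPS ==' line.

Trace:
  + 200.133.203.0/24 (H1) depth=24
  + 200.133.0.0/16 (H0) depth=16
  + 183.187.96.0/20 (H5) depth=20
  + 183.187.101.104/32 (H1) depth=32
  + 170.40.0.0/16 (H5) depth=16
  + 99.0.0.0/8 (H3) depth=8
  + 200.133.203.48/32 (H7) depth=32
  + 0.0.0.0/0 (H5) depth=0
  lookup 220.139.107.225: bits 110 walk d0:H5→d1:-→d2:-→d3:- -> H5
  + 200.133.128.0/17 (H0) depth=17
  + 170.40.113.0/24 (H7) depth=24
  lookup 200.133.0.3: bits 1100100010000101 walk d0:H5→d1:-→d2:-→d3:-→d4:-→d5:-→d6:-→d7:-→d8:-→d9:-→d10:-→d11:-→d12:-→d13:-→d14:-→d15:-→d16:H0 -> H0
  lookup 170.40.113.10: bits 101010100010100001110001 walk d0:H5→d1:-→d2:-→d3:-→d4:-→d5:-→d6:-→d7:-→d8:-→d9:-→d10:-→d11:-→d12:-→d13:-→d14:-→d15:-→d16:H5→d17:-→d18:-→d19:-→d20:-→d21:-→d22:-→d23:-→d24:H7 -> H7
  + 99.3.45.48/32 (H2) depth=32
  + 200.128.0.0/12 (H4) depth=12

== LOOKUPS ==
["H5","H0","H7"]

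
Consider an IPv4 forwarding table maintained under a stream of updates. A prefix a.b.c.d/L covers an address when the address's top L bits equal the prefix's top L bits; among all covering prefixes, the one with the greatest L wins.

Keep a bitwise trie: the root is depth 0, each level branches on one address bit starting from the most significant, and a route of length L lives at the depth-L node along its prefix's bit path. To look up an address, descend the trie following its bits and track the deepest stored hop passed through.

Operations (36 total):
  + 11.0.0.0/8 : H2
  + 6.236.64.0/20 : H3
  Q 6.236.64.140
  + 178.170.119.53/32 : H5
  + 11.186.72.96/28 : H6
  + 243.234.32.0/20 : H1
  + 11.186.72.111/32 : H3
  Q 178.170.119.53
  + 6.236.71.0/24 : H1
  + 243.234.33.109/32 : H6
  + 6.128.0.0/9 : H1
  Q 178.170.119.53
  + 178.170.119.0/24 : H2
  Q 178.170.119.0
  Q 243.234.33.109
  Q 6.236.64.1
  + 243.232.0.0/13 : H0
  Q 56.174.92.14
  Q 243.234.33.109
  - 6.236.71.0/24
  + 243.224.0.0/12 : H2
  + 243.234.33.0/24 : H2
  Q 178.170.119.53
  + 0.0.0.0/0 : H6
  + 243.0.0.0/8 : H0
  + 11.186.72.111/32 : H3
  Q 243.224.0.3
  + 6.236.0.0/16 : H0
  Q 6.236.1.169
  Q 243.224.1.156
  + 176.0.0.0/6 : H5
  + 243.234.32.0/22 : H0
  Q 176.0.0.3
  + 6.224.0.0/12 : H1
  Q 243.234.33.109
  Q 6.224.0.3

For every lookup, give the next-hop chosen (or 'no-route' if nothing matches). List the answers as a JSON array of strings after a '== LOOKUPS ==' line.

Trace:
  + 11.0.0.0/8 (H2) depth=8
  + 6.236.64.0/20 (H3) depth=20
  ? 6.236.64.140  path d0:-→d1:-→d2:-→d3:-→d4:-→d5:-→d6:-→d7:-→d8:-→d9:-→d10:-→d11:-→d12:-→d13:-→d14:-→d15:-→d16:-→d17:-→d18:-→d19:-→d20:H3  best=H3
  + 178.170.119.53/32 (H5) depth=32
  + 11.186.72.96/28 (H6) depth=28
  + 243.234.32.0/20 (H1) depth=20
  + 11.186.72.111/32 (H3) depth=32
  ? 178.170.119.53  path d0:-→d1:-→d2:-→d3:-→d4:-→d5:-→d6:-→d7:-→d8:-→d9:-→d10:-→d11:-→d12:-→d13:-→d14:-→d15:-→d16:-→d17:-→d18:-→d19:-→d20:-→d21:-→d22:-→d23:-→d24:-→d25:-→d26:-→d27:-→d28:-→d29:-→d30:-→d31:-→d32:H5  best=H5
  + 6.236.71.0/24 (H1) depth=24
  + 243.234.33.109/32 (H6) depth=32
  + 6.128.0.0/9 (H1) depth=9
  ? 178.170.119.53  path d0:-→d1:-→d2:-→d3:-→d4:-→d5:-→d6:-→d7:-→d8:-→d9:-→d10:-→d11:-→d12:-→d13:-→d14:-→d15:-→d16:-→d17:-→d18:-→d19:-→d20:-→d21:-→d22:-→d23:-→d24:-→d25:-→d26:-→d27:-→d28:-→d29:-→d30:-→d31:-→d32:H5  best=H5
  + 178.170.119.0/24 (H2) depth=24
  ? 178.170.119.0  path d0:-→d1:-→d2:-→d3:-→d4:-→d5:-→d6:-→d7:-→d8:-→d9:-→d10:-→d11:-→d12:-→d13:-→d14:-→d15:-→d16:-→d17:-→d18:-→d19:-→d20:-→d21:-→d22:-→d23:-→d24:H2→d25:-→d26:-  best=H2
  ? 243.234.33.109  path d0:-→d1:-→d2:-→d3:-→d4:-→d5:-→d6:-→d7:-→d8:-→d9:-→d10:-→d11:-→d12:-→d13:-→d14:-→d15:-→d16:-→d17:-→d18:-→d19:-→d20:H1→d21:-→d22:-→d23:-→d24:-→d25:-→d26:-→d27:-→d28:-→d29:-→d30:-→d31:-→d32:H6  best=H6
  ? 6.236.64.1  path d0:-→d1:-→d2:-→d3:-→d4:-→d5:-→d6:-→d7:-→d8:-→d9:H1→d10:-→d11:-→d12:-→d13:-→d14:-→d15:-→d16:-→d17:-→d18:-→d19:-→d20:H3→d21:-  best=H3
  + 243.232.0.0/13 (H0) depth=13
  ? 56.174.92.14  path d0:-→d1:-→d2:-  best=no-route
  ? 243.234.33.109  path d0:-→d1:-→d2:-→d3:-→d4:-→d5:-→d6:-→d7:-→d8:-→d9:-→d10:-→d11:-→d12:-→d13:H0→d14:-→d15:-→d16:-→d17:-→d18:-→d19:-→d20:H1→d21:-→d22:-→d23:-→d24:-→d25:-→d26:-→d27:-→d28:-→d29:-→d30:-→d31:-→d32:H6  best=H6
  - 6.236.71.0/24 clear@24
  + 243.224.0.0/12 (H2) depth=12
  + 243.234.33.0/24 (H2) depth=24
  ? 178.170.119.53  path d0:-→d1:-→d2:-→d3:-→d4:-→d5:-→d6:-→d7:-→d8:-→d9:-→d10:-→d11:-→d12:-→d13:-→d14:-→d15:-→d16:-→d17:-→d18:-→d19:-→d20:-→d21:-→d22:-→d23:-→d24:H2→d25:-→d26:-→d27:-→d28:-→d29:-→d30:-→d31:-→d32:H5  best=H5
  + 0.0.0.0/0 (H6) depth=0
  + 243.0.0.0/8 (H0) depth=8
  + 11.186.72.111/32 (H3) depth=32
  ? 243.224.0.3  path d0:H6→d1:-→d2:-→d3:-→d4:-→d5:-→d6:-→d7:-→d8:H0→d9:-→d10:-→d11:-→d12:H2  best=H2
  + 6.236.0.0/16 (H0) depth=16
  ? 6.236.1.169  path d0:H6→d1:-→d2:-→d3:-→d4:-→d5:-→d6:-→d7:-→d8:-→d9:H1→d10:-→d11:-→d12:-→d13:-→d14:-→d15:-→d16:H0→d17:-  best=H0
  ? 243.224.1.156  path d0:H6→d1:-→d2:-→d3:-→d4:-→d5:-→d6:-→d7:-→d8:H0→d9:-→d10:-→d11:-→d12:H2  best=H2
  + 176.0.0.0/6 (H5) depth=6
  + 243.234.32.0/22 (H0) depth=22
  ? 176.0.0.3  path d0:H6→d1:-→d2:-→d3:-→d4:-→d5:-→d6:H5  best=H5
  + 6.224.0.0/12 (H1) depth=12
  ? 243.234.33.109  path d0:H6→d1:-→d2:-→d3:-→d4:-→d5:-→d6:-→d7:-→d8:H0→d9:-→d10:-→d11:-→d12:H2→d13:H0→d14:-→d15:-→d16:-→d17:-→d18:-→d19:-→d20:H1→d21:-→d22:H0→d23:-→d24:H2→d25:-→d26:-→d27:-→d28:-→d29:-→d30:-→d31:-→d32:H6  best=H6
  ? 6.224.0.3  path d0:H6→d1:-→d2:-→d3:-→d4:-→d5:-→d6:-→d7:-→d8:-→d9:H1→d10:-→d11:-→d12:H1  best=H1

== LOOKUPS ==
["H3","H5","H5","H2","H6","H3","no-route","H6","H5","H2","H0","H2","H5","H6","H1"]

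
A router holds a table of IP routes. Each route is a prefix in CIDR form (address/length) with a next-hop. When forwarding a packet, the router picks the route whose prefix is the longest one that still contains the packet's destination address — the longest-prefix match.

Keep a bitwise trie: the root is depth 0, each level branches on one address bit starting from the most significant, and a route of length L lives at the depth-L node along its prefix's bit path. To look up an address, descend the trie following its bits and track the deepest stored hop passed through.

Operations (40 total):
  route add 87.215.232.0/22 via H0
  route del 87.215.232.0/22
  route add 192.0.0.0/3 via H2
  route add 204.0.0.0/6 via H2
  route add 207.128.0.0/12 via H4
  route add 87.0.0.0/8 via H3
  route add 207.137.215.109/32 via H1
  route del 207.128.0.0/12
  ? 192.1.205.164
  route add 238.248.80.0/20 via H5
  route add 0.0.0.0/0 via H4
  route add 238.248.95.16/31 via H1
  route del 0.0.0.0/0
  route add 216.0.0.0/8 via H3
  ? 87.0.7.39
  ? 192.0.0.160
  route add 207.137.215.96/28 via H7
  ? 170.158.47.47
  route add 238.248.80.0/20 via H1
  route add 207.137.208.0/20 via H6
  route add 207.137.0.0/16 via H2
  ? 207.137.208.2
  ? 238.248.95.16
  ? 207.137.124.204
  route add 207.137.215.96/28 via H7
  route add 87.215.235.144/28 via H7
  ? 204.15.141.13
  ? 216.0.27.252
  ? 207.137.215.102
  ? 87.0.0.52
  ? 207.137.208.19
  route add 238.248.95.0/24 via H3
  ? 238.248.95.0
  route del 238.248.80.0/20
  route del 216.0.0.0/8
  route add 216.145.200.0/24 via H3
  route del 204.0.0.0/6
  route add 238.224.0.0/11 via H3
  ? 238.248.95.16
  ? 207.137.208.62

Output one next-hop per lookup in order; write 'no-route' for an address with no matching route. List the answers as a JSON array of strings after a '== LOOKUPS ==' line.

Apply in order:
  + 87.215.232.0/22 (H0) depth=22
  del 87.215.232.0/22 (clear depth 22)
  + 192.0.0.0/3 (H2) depth=3
  + 204.0.0.0/6 (H2) depth=6
  + 207.128.0.0/12 (H4) depth=12
  + 87.0.0.0/8 (H3) depth=8
  + 207.137.215.109/32 (H1) depth=32
  del 207.128.0.0/12 (clear depth 12)
  Q 192.1.205.164: descend 1100 ; hops seen [H2] ; pick H2
  + 238.248.80.0/20 (H5) depth=20
  + 0.0.0.0/0 (H4) depth=0
  + 238.248.95.16/31 (H1) depth=31
  del 0.0.0.0/0 (clear depth 0)
  + 216.0.0.0/8 (H3) depth=8
  Q 87.0.7.39: descend 01010111 ; hops seen [H3] ; pick H3
  Q 192.0.0.160: descend 1100 ; hops seen [H2] ; pick H2
  + 207.137.215.96/28 (H7) depth=28
  Q 170.158.47.47: descend 1 ; hops seen [∅] ; pick no-route
  + 238.248.80.0/20 (H1) depth=20
  + 207.137.208.0/20 (H6) depth=20
  + 207.137.0.0/16 (H2) depth=16
  Q 207.137.208.2: descend 110011111000100111010 ; hops seen [H2,H2,H2,H6] ; pick H6
  Q 238.248.95.16: descend 1110111011111000010111110001000 ; hops seen [H1,H1] ; pick H1
  Q 207.137.124.204: descend 1100111110001001 ; hops seen [H2,H2,H2] ; pick H2
  + 207.137.215.96/28 (H7) depth=28
  + 87.215.235.144/28 (H7) depth=28
  Q 204.15.141.13: descend 110011 ; hops seen [H2,H2] ; pick H2
  Q 216.0.27.252: descend 11011000 ; hops seen [H2,H3] ; pick H3
  Q 207.137.215.102: descend 1100111110001001110101110110 ; hops seen [H2,H2,H2,H6,H7] ; pick H7
  Q 87.0.0.52: descend 01010111 ; hops seen [H3] ; pick H3
  Q 207.137.208.19: descend 110011111000100111010 ; hops seen [H2,H2,H2,H6] ; pick H6
  + 238.248.95.0/24 (H3) depth=24
  Q 238.248.95.0: descend 111011101111100001011111000 ; hops seen [H1,H3] ; pick H3
  del 238.248.80.0/20 (clear depth 20)
  del 216.0.0.0/8 (clear depth 8)
  + 216.145.200.0/24 (H3) depth=24
  del 204.0.0.0/6 (clear depth 6)
  + 238.224.0.0/11 (H3) depth=11
  Q 238.248.95.16: descend 1110111011111000010111110001000 ; hops seen [H3,H3,H1] ; pick H1
  Q 207.137.208.62: descend 110011111000100111010 ; hops seen [H2,H2,H6] ; pick H6

== LOOKUPS ==
["H2","H3","H2","no-route","H6","H1","H2","H2","H3","H7","H3","H6","H3","H1","H6"]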